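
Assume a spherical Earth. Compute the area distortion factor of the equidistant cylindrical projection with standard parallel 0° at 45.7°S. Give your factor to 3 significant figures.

1.43

In the plate carrée (x = Rλ, y = Rφ), meridians are true-scale (h = 1) and parallels are stretched by k = sec φ.
Areal scale = h·k = 1 × sec φ; at 45.7°, h = 1.000, k = 1.432, so h·k = 1.432.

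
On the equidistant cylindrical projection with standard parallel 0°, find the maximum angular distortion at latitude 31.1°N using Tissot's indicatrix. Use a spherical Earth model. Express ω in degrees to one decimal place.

8.9°

In the plate carrée (x = Rλ, y = Rφ), meridians are true-scale (h = 1) and parallels are stretched by k = sec φ.
At 31.1°: h = 1.000, k = 1.168; principal scales a = 1.168, b = 1.000.
sin(ω/2) = (a − b)/(a + b) = 0.1679/2.168 = 0.07743, so ω = 2 arcsin(0.07743) ≈ 8.9°.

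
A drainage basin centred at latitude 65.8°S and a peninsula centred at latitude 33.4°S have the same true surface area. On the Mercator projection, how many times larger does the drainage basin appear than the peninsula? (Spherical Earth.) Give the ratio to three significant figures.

4.15

Mercator is conformal with k = sec φ, so areal scale = k² = sec²φ.
At 65.8°: sec²(65.8°) = 1/0.4099² = 5.951.
At 33.4°: sec²(33.4°) = 1/0.8348² = 1.435.
Ratio = 5.951/1.435 = cos²(33.4°)/cos²(65.8°) ≈ 4.15.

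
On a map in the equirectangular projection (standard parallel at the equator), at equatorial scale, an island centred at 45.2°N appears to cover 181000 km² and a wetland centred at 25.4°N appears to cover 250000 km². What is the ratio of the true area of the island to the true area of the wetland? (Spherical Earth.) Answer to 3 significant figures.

Plate carrée has h = 1 and k = sec φ, giving areal scale sec φ; true area = (apparent area) · cos φ.
True area of island: 181000 × cos(45.2°) = 181000 × 0.7046 = 127500 km².
True area of wetland: 250000 × cos(25.4°) = 250000 × 0.9033 = 225800 km².
Ratio = 127500 / 225800 ≈ 0.565.

0.565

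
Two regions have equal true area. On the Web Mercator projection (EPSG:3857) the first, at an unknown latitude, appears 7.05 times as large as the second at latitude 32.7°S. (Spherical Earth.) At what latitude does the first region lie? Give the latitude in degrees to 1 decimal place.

Mercator areal scale is sec²φ, so apparent-area ratio = sec²φ₁ / sec²φ₂ = cos²φ₂ / cos²φ₁.
cos²φ₂ / cos²φ₁ = 7.05  ⇒  cos φ₁ = cos 32.7° / √7.05 = 0.8415/2.655 = 0.3169.
φ₁ = arccos(0.3169) ≈ 71.5°.

71.5°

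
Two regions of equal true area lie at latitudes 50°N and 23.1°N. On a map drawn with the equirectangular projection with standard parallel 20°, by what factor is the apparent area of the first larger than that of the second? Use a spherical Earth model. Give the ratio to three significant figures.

In the equirectangular projection with standard parallel φ₀ = 20° (x = Rλ cos φ₀, y = Rφ), meridians are true-scale (h = 1) and the parallel scale is k = cos φ₀ / cos φ.
Areal scale at 50°: h·k = 1.000 × 1.462 = 1.462.
Areal scale at 23.1°: h·k = 1.000 × 1.022 = 1.022.
Ratio = 1.462/1.022 ≈ 1.43.

1.43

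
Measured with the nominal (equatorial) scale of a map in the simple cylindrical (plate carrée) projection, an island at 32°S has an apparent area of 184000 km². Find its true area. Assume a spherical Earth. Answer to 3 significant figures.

In the plate carrée (x = Rλ, y = Rφ), meridians are true-scale (h = 1) and parallels are stretched by k = sec φ.
Areal scale = h·k = 1 × sec φ; at 32°, h = 1.000, k = 1.179, so h·k = 1.179.
True area = apparent / (areal scale) = 184000 / 1.179 ≈ 156000 km².

156000 km²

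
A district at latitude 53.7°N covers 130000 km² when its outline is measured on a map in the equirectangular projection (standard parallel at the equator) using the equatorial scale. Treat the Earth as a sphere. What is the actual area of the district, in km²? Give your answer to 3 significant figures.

Plate carrée maps x = Rλ, y = Rφ. The meridian scale is h = 1 and the parallel scale is k = 1/cos φ = sec φ.
Areal scale = h·k = 1 × sec φ; at 53.7°, h = 1.000, k = 1.689, so h·k = 1.689.
True area = apparent / (areal scale) = 130000 / 1.689 ≈ 77000 km².

77000 km²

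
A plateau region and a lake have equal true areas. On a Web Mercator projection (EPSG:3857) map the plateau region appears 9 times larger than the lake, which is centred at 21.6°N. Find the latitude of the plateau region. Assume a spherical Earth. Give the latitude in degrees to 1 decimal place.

71.9°

For equal true areas on Mercator, apparent areas scale as sec²φ, so the ratio is cos²φ₂ / cos²φ₁.
cos²φ₂ / cos²φ₁ = 9  ⇒  cos φ₁ = cos 21.6° / √9 = 0.9298/3.000 = 0.3099.
φ₁ = arccos(0.3099) ≈ 71.9°.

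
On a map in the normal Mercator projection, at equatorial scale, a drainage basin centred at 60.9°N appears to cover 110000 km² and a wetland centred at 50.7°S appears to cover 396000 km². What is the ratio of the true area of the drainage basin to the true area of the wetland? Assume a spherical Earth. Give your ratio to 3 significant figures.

0.164

Since Mercator area scale is 1/cos²φ, the true area equals the apparent area multiplied by cos²φ.
True area of drainage basin: 110000 × cos²(60.9°) = 110000 × 0.2365 = 26020 km².
True area of wetland: 396000 × cos²(50.7°) = 396000 × 0.4012 = 158900 km².
Ratio = 26020 / 158900 ≈ 0.164.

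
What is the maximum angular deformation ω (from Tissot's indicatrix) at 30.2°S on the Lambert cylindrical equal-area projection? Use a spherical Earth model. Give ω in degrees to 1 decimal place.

16.7°

The Lambert cylindrical equal-area projection is the cylindrical equal-area projection with its standard parallel at the equator (φ₀ = 0). For cylindrical equal-area with standard parallel φ₀, h = cos φ / cos φ₀ and k = cos φ₀ / cos φ, so h·k = 1.
At 30.2°: h = 0.8643, k = 1.157; principal scales a = 1.157, b = 0.8643.
sin(ω/2) = (a − b)/(a + b) = 0.2928/2.021 = 0.1448, so ω = 2 arcsin(0.1448) ≈ 16.7°.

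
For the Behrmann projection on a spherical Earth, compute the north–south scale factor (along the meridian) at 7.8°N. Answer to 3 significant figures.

The Behrmann projection is cylindrical equal-area with φ₀ = 30°. Cylindrical equal-area (φ₀ = 30°): h = cos φ / cos 30° along meridians, k = cos 30° / cos φ along parallels; h·k = 1.
h = cos 7.8° / cos 30° = 0.9907/0.8660 = 1.144.

1.14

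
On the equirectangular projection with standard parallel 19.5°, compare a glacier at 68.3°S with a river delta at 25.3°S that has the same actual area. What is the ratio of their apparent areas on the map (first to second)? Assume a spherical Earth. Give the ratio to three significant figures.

2.45

The equidistant cylindrical projection with φ₀ = 19.5° has h = 1 (meridians true) and k = cos φ₀ / cos φ along parallels.
Areal scale at 68.3°: h·k = 1.000 × 2.549 = 2.549.
Areal scale at 25.3°: h·k = 1.000 × 1.043 = 1.043.
Ratio = 2.549/1.043 ≈ 2.45.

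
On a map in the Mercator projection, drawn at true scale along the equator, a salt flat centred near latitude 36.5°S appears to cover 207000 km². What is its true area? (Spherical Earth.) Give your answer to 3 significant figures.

134000 km²

For Mercator, h = k = sec φ (a conformal cylindrical projection has a single point scale, 1/cos φ).
Areal scale = k² = sec²φ = 1/cos²(36.5°) = 1/0.8039² = 1.548.
True area = apparent / (areal scale) = 207000 / 1.548 ≈ 134000 km².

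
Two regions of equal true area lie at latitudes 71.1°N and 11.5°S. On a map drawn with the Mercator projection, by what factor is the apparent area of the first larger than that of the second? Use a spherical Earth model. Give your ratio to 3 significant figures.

Mercator is conformal with k = sec φ, so areal scale = k² = sec²φ.
At 71.1°: sec²(71.1°) = 1/0.3239² = 9.531.
At 11.5°: sec²(11.5°) = 1/0.9799² = 1.041.
Ratio = 9.531/1.041 = cos²(11.5°)/cos²(71.1°) ≈ 9.15.

9.15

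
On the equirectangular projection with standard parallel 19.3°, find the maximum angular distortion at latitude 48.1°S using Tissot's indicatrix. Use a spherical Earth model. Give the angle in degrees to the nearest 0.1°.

19.7°

With standard parallel φ₀ = 19.3°, the equirectangular projection gives x = Rλ cos φ₀, y = Rφ, so h = 1 and k = cos 19.3° / cos φ.
At 48.1°: h = 1.000, k = 1.413; principal scales a = 1.413, b = 1.000.
sin(ω/2) = (a − b)/(a + b) = 0.4132/2.413 = 0.1712, so ω = 2 arcsin(0.1712) ≈ 19.7°.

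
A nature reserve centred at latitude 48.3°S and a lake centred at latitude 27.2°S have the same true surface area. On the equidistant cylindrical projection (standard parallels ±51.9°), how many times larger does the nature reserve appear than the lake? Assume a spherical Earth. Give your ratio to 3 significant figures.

1.34

The equidistant cylindrical projection with φ₀ = 51.9° has h = 1 (meridians true) and k = cos φ₀ / cos φ along parallels.
Areal scale at 48.3°: h·k = 1.000 × 0.9276 = 0.9276.
Areal scale at 27.2°: h·k = 1.000 × 0.6938 = 0.6938.
Ratio = 0.9276/0.6938 ≈ 1.34.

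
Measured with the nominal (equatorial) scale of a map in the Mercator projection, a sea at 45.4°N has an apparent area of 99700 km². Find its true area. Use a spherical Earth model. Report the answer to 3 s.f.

49200 km²

The Mercator projection is conformal; its linear scale factor is the same in every direction and equals sec φ = 1/cos φ.
Areal scale = k² = sec²φ = 1/cos²(45.4°) = 1/0.7022² = 2.028.
True area = apparent / (areal scale) = 99700 / 2.028 ≈ 49200 km².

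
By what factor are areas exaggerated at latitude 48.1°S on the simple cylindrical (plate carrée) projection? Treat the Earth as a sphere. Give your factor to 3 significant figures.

Plate carrée maps x = Rλ, y = Rφ. The meridian scale is h = 1 and the parallel scale is k = 1/cos φ = sec φ.
Areal scale = h·k = 1 × sec φ; at 48.1°, h = 1.000, k = 1.497, so h·k = 1.497.

1.50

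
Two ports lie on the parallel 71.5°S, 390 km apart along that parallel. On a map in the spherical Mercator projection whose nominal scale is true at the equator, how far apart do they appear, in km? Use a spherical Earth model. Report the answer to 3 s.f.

1230 km

The Mercator projection is conformal; its linear scale factor is the same in every direction and equals sec φ = 1/cos φ.
Along the parallel, k = sec 71.5° = 1/0.3173 = 3.152.
Map distance = 390 × 3.152 ≈ 1230 km.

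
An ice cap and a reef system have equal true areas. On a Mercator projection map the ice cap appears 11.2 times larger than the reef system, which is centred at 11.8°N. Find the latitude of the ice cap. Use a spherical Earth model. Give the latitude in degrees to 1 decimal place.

73.0°

For equal true areas on Mercator, apparent areas scale as sec²φ, so the ratio is cos²φ₂ / cos²φ₁.
cos²φ₂ / cos²φ₁ = 11.2  ⇒  cos φ₁ = cos 11.8° / √11.2 = 0.9789/3.347 = 0.2925.
φ₁ = arccos(0.2925) ≈ 73.0°.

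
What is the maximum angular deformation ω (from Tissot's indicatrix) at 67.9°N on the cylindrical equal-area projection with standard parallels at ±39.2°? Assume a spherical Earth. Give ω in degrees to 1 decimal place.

76.4°

For cylindrical equal-area with standard parallel φ₀, h = cos φ / cos φ₀ and k = cos φ₀ / cos φ, so h·k = 1.
At 67.9°: h = 0.4855, k = 2.060; principal scales a = 2.060, b = 0.4855.
sin(ω/2) = (a − b)/(a + b) = 1.574/2.545 = 0.6185, so ω = 2 arcsin(0.6185) ≈ 76.4°.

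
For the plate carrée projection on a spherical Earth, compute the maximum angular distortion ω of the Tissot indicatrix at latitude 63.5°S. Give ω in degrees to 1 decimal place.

45.0°

Plate carrée maps x = Rλ, y = Rφ. The meridian scale is h = 1 and the parallel scale is k = 1/cos φ = sec φ.
At 63.5°: h = 1.000, k = 2.241; principal scales a = 2.241, b = 1.000.
sin(ω/2) = (a − b)/(a + b) = 1.241/3.241 = 0.3829, so ω = 2 arcsin(0.3829) ≈ 45.0°.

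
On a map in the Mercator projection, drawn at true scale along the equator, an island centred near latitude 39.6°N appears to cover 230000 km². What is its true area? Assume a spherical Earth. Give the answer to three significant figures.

137000 km²

The Mercator projection is conformal; its linear scale factor is the same in every direction and equals sec φ = 1/cos φ.
Areal scale = k² = sec²φ = 1/cos²(39.6°) = 1/0.7705² = 1.684.
True area = apparent / (areal scale) = 230000 / 1.684 ≈ 137000 km².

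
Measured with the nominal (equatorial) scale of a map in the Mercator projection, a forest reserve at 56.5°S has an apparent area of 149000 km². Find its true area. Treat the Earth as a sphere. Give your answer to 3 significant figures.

45400 km²

Mercator is conformal, so the point scale is isotropic: h = k = sec φ = 1/cos φ.
Areal scale = k² = sec²φ = 1/cos²(56.5°) = 1/0.5519² = 3.283.
True area = apparent / (areal scale) = 149000 / 3.283 ≈ 45400 km².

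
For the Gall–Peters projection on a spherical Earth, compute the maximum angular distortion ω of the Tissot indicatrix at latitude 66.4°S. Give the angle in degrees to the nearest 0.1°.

Gall–Peters is a cylindrical equal-area projection with standard parallels at ±45°. A cylindrical equal-area projection with standard parallel φ₀ has meridian scale h = cos φ / cos φ₀ and parallel scale k = cos φ₀ / cos φ (so areas are preserved, h·k = 1).
At 66.4°: h = 0.5662, k = 1.766; principal scales a = 1.766, b = 0.5662.
sin(ω/2) = (a − b)/(a + b) = 1.200/2.332 = 0.5145, so ω = 2 arcsin(0.5145) ≈ 61.9°.

61.9°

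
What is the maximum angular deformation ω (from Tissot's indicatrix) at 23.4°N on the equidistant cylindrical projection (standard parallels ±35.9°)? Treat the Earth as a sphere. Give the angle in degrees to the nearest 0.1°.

The equidistant cylindrical projection with φ₀ = 35.9° has h = 1 (meridians true) and k = cos φ₀ / cos φ along parallels.
At 23.4°: h = 1.000, k = 0.8826; principal scales a = 1.000, b = 0.8826.
sin(ω/2) = (a − b)/(a + b) = 0.1174/1.883 = 0.06234, so ω = 2 arcsin(0.06234) ≈ 7.1°.

7.1°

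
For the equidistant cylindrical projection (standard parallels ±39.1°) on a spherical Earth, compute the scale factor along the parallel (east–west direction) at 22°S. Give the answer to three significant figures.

In the equirectangular projection with standard parallel φ₀ = 39.1° (x = Rλ cos φ₀, y = Rφ), meridians are true-scale (h = 1) and the parallel scale is k = cos φ₀ / cos φ.
k = cos 39.1° / cos 22° = 0.7760/0.9272 = 0.8370.

0.837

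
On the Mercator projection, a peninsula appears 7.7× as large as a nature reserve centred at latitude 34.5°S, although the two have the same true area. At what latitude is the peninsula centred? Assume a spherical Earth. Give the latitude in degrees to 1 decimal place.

72.7°

On Mercator, (apparent₁)/(apparent₂) = sec²φ₁ / sec²φ₂ when true areas are equal.
cos²φ₂ / cos²φ₁ = 7.7  ⇒  cos φ₁ = cos 34.5° / √7.7 = 0.8241/2.775 = 0.2970.
φ₁ = arccos(0.2970) ≈ 72.7°.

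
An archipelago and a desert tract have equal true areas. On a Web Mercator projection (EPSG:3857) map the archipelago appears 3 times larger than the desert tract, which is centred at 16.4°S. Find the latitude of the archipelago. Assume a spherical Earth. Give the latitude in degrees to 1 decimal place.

56.4°

Mercator areal scale is sec²φ, so apparent-area ratio = sec²φ₁ / sec²φ₂ = cos²φ₂ / cos²φ₁.
cos²φ₂ / cos²φ₁ = 3  ⇒  cos φ₁ = cos 16.4° / √3 = 0.9593/1.732 = 0.5539.
φ₁ = arccos(0.5539) ≈ 56.4°.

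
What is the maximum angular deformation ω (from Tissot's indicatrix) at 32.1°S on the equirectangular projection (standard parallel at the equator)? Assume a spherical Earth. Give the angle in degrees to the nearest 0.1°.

In the plate carrée (x = Rλ, y = Rφ), meridians are true-scale (h = 1) and parallels are stretched by k = sec φ.
At 32.1°: h = 1.000, k = 1.180; principal scales a = 1.180, b = 1.000.
sin(ω/2) = (a − b)/(a + b) = 0.1805/2.180 = 0.08277, so ω = 2 arcsin(0.08277) ≈ 9.5°.

9.5°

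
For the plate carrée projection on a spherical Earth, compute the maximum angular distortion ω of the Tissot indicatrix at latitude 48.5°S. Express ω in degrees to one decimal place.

23.4°

In the plate carrée (x = Rλ, y = Rφ), meridians are true-scale (h = 1) and parallels are stretched by k = sec φ.
At 48.5°: h = 1.000, k = 1.509; principal scales a = 1.509, b = 1.000.
sin(ω/2) = (a − b)/(a + b) = 0.5092/2.509 = 0.2029, so ω = 2 arcsin(0.2029) ≈ 23.4°.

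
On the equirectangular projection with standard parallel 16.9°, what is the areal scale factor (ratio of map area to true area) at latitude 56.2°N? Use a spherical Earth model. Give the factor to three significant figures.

The equidistant cylindrical projection with φ₀ = 16.9° has h = 1 (meridians true) and k = cos φ₀ / cos φ along parallels.
Areal scale = h·k = 1 × cos φ₀ / cos φ; at 56.2°, h = 1.000, k = 1.720, so h·k = 1.720.

1.72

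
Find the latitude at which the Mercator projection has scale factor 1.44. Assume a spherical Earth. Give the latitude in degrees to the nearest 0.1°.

46.0°

Mercator scale is k = sec φ = 1/cos φ.
1/cos φ = 1.44  ⇒  cos φ = 0.6944  ⇒  φ = arccos(0.6944) ≈ 46.0°.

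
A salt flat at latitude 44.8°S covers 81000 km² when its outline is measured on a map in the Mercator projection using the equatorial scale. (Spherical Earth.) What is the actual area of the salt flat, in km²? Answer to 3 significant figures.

40800 km²

Mercator is conformal, so the point scale is isotropic: h = k = sec φ = 1/cos φ.
Areal scale = k² = sec²φ = 1/cos²(44.8°) = 1/0.7096² = 1.986.
True area = apparent / (areal scale) = 81000 / 1.986 ≈ 40800 km².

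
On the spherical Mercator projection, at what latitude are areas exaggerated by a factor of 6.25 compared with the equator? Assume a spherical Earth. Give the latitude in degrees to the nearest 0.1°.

Mercator areal scale is sec²φ.
sec²φ = 6.25  ⇒  cos²φ = 0.1600  ⇒  cos φ = 0.4000.
φ = arccos(0.4000) ≈ 66.4°.

66.4°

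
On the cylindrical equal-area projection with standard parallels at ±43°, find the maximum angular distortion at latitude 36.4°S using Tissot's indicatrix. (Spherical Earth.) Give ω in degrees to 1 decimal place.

For cylindrical equal-area with standard parallel φ₀, h = cos φ / cos φ₀ and k = cos φ₀ / cos φ, so h·k = 1.
At 36.4°: h = 1.101, k = 0.9086; principal scales a = 1.101, b = 0.9086.
sin(ω/2) = (a − b)/(a + b) = 0.1919/2.009 = 0.09552, so ω = 2 arcsin(0.09552) ≈ 11.0°.

11.0°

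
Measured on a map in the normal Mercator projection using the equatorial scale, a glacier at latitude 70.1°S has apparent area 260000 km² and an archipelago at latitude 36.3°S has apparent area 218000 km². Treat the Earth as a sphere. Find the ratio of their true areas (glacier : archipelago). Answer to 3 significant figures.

0.213

On Mercator the areal scale is sec²φ, so true area = apparent × cos²φ.
True area of glacier: 260000 × cos²(70.1°) = 260000 × 0.1159 = 30120 km².
True area of archipelago: 218000 × cos²(36.3°) = 218000 × 0.6495 = 141600 km².
Ratio = 30120 / 141600 ≈ 0.213.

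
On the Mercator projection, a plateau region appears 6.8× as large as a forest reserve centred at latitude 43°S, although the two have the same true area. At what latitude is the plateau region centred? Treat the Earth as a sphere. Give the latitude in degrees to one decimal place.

Mercator areal scale is sec²φ, so apparent-area ratio = sec²φ₁ / sec²φ₂ = cos²φ₂ / cos²φ₁.
cos²φ₂ / cos²φ₁ = 6.8  ⇒  cos φ₁ = cos 43° / √6.8 = 0.7314/2.608 = 0.2805.
φ₁ = arccos(0.2805) ≈ 73.7°.

73.7°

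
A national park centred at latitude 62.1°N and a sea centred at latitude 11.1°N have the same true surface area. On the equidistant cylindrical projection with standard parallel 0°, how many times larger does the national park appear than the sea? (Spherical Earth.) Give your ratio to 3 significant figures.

For the equirectangular projection with φ₀ = 0 (plate carrée), h = 1 along meridians and k = sec φ along parallels.
Areal scale at 62.1°: h·k = 1.000 × 2.137 = 2.137.
Areal scale at 11.1°: h·k = 1.000 × 1.019 = 1.019.
Ratio = 2.137/1.019 ≈ 2.10.

2.10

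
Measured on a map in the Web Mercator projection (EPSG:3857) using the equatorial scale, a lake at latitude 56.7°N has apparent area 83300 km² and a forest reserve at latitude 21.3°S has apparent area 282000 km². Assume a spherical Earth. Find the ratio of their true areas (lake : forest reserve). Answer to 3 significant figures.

0.103

On Mercator the areal scale is sec²φ, so true area = apparent × cos²φ.
True area of lake: 83300 × cos²(56.7°) = 83300 × 0.3014 = 25110 km².
True area of forest reserve: 282000 × cos²(21.3°) = 282000 × 0.8680 = 244800 km².
Ratio = 25110 / 244800 ≈ 0.103.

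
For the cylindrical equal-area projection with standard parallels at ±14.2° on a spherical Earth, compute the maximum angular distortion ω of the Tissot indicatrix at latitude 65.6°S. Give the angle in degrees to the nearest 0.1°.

For cylindrical equal-area with standard parallel φ₀, h = cos φ / cos φ₀ and k = cos φ₀ / cos φ, so h·k = 1.
At 65.6°: h = 0.4261, k = 2.347; principal scales a = 2.347, b = 0.4261.
sin(ω/2) = (a − b)/(a + b) = 1.921/2.773 = 0.6926, so ω = 2 arcsin(0.6926) ≈ 87.7°.

87.7°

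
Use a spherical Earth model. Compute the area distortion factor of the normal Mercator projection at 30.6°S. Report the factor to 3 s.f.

1.35

For Mercator, h = k = sec φ (a conformal cylindrical projection has a single point scale, 1/cos φ).
Areal scale = k² = sec²φ = 1/cos²(30.6°) = 1/0.8607² = 1.350.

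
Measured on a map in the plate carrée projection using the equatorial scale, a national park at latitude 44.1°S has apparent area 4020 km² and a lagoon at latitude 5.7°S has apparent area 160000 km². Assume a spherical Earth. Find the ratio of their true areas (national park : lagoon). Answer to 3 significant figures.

0.0181

On the plate carrée, areal scale = h·k = 1 × sec φ, so true area = apparent × cos φ.
True area of national park: 4020 × cos(44.1°) = 4020 × 0.7181 = 2887 km².
True area of lagoon: 160000 × cos(5.7°) = 160000 × 0.9951 = 159200 km².
Ratio = 2887 / 159200 ≈ 0.0181.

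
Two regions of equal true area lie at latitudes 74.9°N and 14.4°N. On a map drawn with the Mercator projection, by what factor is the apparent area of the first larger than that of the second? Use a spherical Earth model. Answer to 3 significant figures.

On Mercator, area is exaggerated by sec²φ = 1/cos²φ.
At 74.9°: sec²(74.9°) = 1/0.2605² = 14.74.
At 14.4°: sec²(14.4°) = 1/0.9686² = 1.066.
Ratio = 14.74/1.066 = cos²(14.4°)/cos²(74.9°) ≈ 13.8.

13.8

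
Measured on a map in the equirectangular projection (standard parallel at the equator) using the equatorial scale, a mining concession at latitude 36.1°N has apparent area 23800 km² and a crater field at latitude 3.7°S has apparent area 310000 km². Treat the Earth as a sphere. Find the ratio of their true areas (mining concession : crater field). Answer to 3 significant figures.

0.0622

On the plate carrée, areal scale = h·k = 1 × sec φ, so true area = apparent × cos φ.
True area of mining concession: 23800 × cos(36.1°) = 23800 × 0.8080 = 19230 km².
True area of crater field: 310000 × cos(3.7°) = 310000 × 0.9979 = 309400 km².
Ratio = 19230 / 309400 ≈ 0.0622.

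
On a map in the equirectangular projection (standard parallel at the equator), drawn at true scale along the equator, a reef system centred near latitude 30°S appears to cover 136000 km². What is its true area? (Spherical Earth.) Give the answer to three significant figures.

In the plate carrée (x = Rλ, y = Rφ), meridians are true-scale (h = 1) and parallels are stretched by k = sec φ.
Areal scale = h·k = 1 × sec φ; at 30°, h = 1.000, k = 1.155, so h·k = 1.155.
True area = apparent / (areal scale) = 136000 / 1.155 ≈ 118000 km².

118000 km²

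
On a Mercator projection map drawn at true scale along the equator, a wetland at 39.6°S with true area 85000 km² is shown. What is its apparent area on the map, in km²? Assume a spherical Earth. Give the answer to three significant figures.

143000 km²

The Mercator projection is conformal; its linear scale factor is the same in every direction and equals sec φ = 1/cos φ.
Areal scale = k² = sec²φ = 1/cos²(39.6°) = 1/0.7705² = 1.684.
Apparent area = 85000 × 1.684 ≈ 143000 km².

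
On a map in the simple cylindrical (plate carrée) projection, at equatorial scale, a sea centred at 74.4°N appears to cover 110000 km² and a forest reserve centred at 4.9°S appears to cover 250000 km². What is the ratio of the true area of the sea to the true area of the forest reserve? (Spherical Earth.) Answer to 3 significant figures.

On the plate carrée, areal scale = h·k = 1 × sec φ, so true area = apparent × cos φ.
True area of sea: 110000 × cos(74.4°) = 110000 × 0.2689 = 29580 km².
True area of forest reserve: 250000 × cos(4.9°) = 250000 × 0.9963 = 249100 km².
Ratio = 29580 / 249100 ≈ 0.119.

0.119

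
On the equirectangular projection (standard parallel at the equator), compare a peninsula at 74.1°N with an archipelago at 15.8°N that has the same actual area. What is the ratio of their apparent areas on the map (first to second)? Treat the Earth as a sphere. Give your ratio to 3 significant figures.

3.51

In the plate carrée (x = Rλ, y = Rφ), meridians are true-scale (h = 1) and parallels are stretched by k = sec φ.
Areal scale at 74.1°: h·k = 1.000 × 3.650 = 3.650.
Areal scale at 15.8°: h·k = 1.000 × 1.039 = 1.039.
Ratio = 3.650/1.039 ≈ 3.51.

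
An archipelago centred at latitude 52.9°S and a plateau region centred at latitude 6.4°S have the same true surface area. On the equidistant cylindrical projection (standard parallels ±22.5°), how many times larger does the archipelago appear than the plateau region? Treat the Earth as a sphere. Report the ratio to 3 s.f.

1.65

In the equirectangular projection with standard parallel φ₀ = 22.5° (x = Rλ cos φ₀, y = Rφ), meridians are true-scale (h = 1) and the parallel scale is k = cos φ₀ / cos φ.
Areal scale at 52.9°: h·k = 1.000 × 1.532 = 1.532.
Areal scale at 6.4°: h·k = 1.000 × 0.9297 = 0.9297.
Ratio = 1.532/0.9297 ≈ 1.65.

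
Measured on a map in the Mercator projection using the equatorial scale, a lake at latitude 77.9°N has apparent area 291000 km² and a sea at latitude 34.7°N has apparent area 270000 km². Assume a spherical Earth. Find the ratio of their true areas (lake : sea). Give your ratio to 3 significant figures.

0.0701

On Mercator the areal scale is sec²φ, so true area = apparent × cos²φ.
True area of lake: 291000 × cos²(77.9°) = 291000 × 0.04394 = 12790 km².
True area of sea: 270000 × cos²(34.7°) = 270000 × 0.6759 = 182500 km².
Ratio = 12790 / 182500 ≈ 0.0701.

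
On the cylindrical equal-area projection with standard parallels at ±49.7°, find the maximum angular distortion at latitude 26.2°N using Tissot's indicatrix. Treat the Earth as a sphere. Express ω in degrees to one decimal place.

A cylindrical equal-area projection with standard parallel φ₀ has meridian scale h = cos φ / cos φ₀ and parallel scale k = cos φ₀ / cos φ (so areas are preserved, h·k = 1).
At 26.2°: h = 1.387, k = 0.7209; principal scales a = 1.387, b = 0.7209.
sin(ω/2) = (a − b)/(a + b) = 0.6664/2.108 = 0.3161, so ω = 2 arcsin(0.3161) ≈ 36.9°.

36.9°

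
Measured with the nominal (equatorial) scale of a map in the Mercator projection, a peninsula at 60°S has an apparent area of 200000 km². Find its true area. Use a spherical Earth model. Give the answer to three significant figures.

50000 km²

The Mercator projection is conformal; its linear scale factor is the same in every direction and equals sec φ = 1/cos φ.
Areal scale = k² = sec²φ = 1/cos²(60°) = 1/0.5000² = 4.000.
True area = apparent / (areal scale) = 200000 / 4.000 ≈ 50000 km².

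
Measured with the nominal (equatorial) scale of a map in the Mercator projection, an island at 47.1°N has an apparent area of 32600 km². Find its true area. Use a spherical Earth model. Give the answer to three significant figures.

15100 km²

The Mercator projection is conformal; its linear scale factor is the same in every direction and equals sec φ = 1/cos φ.
Areal scale = k² = sec²φ = 1/cos²(47.1°) = 1/0.6807² = 2.158.
True area = apparent / (areal scale) = 32600 / 2.158 ≈ 15100 km².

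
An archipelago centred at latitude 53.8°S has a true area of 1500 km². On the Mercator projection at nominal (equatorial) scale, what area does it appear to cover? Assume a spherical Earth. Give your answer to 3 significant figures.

For Mercator, h = k = sec φ (a conformal cylindrical projection has a single point scale, 1/cos φ).
Areal scale = k² = sec²φ = 1/cos²(53.8°) = 1/0.5906² = 2.867.
Apparent area = 1500 × 2.867 ≈ 4300 km².

4300 km²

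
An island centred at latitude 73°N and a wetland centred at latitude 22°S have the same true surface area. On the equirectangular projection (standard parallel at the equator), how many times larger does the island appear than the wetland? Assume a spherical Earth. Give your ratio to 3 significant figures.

Plate carrée maps x = Rλ, y = Rφ. The meridian scale is h = 1 and the parallel scale is k = 1/cos φ = sec φ.
Areal scale at 73°: h·k = 1.000 × 3.420 = 3.420.
Areal scale at 22°: h·k = 1.000 × 1.079 = 1.079.
Ratio = 3.420/1.079 ≈ 3.17.

3.17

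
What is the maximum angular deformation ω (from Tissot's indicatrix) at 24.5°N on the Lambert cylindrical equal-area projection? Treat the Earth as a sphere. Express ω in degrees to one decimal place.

10.8°

The Lambert cylindrical equal-area projection is the cylindrical equal-area projection with its standard parallel at the equator (φ₀ = 0). For cylindrical equal-area with standard parallel φ₀, h = cos φ / cos φ₀ and k = cos φ₀ / cos φ, so h·k = 1.
At 24.5°: h = 0.9100, k = 1.099; principal scales a = 1.099, b = 0.9100.
sin(ω/2) = (a − b)/(a + b) = 0.1890/2.009 = 0.09407, so ω = 2 arcsin(0.09407) ≈ 10.8°.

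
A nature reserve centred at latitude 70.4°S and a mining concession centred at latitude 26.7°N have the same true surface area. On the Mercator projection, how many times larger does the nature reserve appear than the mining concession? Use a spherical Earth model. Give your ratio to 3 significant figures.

Mercator is conformal with k = sec φ, so areal scale = k² = sec²φ.
At 70.4°: sec²(70.4°) = 1/0.3355² = 8.887.
At 26.7°: sec²(26.7°) = 1/0.8934² = 1.253.
Ratio = 8.887/1.253 = cos²(26.7°)/cos²(70.4°) ≈ 7.09.

7.09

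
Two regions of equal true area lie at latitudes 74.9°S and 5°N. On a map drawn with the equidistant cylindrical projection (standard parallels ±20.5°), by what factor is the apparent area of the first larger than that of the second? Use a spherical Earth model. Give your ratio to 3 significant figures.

In the equirectangular projection with standard parallel φ₀ = 20.5° (x = Rλ cos φ₀, y = Rφ), meridians are true-scale (h = 1) and the parallel scale is k = cos φ₀ / cos φ.
Areal scale at 74.9°: h·k = 1.000 × 3.596 = 3.596.
Areal scale at 5°: h·k = 1.000 × 0.9403 = 0.9403.
Ratio = 3.596/0.9403 ≈ 3.82.

3.82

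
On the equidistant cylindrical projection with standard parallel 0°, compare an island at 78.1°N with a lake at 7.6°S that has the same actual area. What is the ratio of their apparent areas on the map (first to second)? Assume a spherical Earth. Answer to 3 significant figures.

4.81

Plate carrée maps x = Rλ, y = Rφ. The meridian scale is h = 1 and the parallel scale is k = 1/cos φ = sec φ.
Areal scale at 78.1°: h·k = 1.000 × 4.850 = 4.850.
Areal scale at 7.6°: h·k = 1.000 × 1.009 = 1.009.
Ratio = 4.850/1.009 ≈ 4.81.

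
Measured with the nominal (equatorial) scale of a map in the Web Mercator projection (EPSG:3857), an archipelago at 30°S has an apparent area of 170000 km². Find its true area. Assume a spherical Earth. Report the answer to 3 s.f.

128000 km²

For Mercator, h = k = sec φ (a conformal cylindrical projection has a single point scale, 1/cos φ).
Areal scale = k² = sec²φ = 1/cos²(30°) = 1/0.8660² = 1.333.
True area = apparent / (areal scale) = 170000 / 1.333 ≈ 128000 km².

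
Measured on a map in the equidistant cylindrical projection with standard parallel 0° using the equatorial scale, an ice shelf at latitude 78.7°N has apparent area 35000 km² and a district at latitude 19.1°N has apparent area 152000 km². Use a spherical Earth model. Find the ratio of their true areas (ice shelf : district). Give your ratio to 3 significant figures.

Plate carrée has h = 1 and k = sec φ, giving areal scale sec φ; true area = (apparent area) · cos φ.
True area of ice shelf: 35000 × cos(78.7°) = 35000 × 0.1959 = 6858 km².
True area of district: 152000 × cos(19.1°) = 152000 × 0.9449 = 143600 km².
Ratio = 6858 / 143600 ≈ 0.0477.

0.0477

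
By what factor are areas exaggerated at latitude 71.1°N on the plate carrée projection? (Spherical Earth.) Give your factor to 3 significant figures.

3.09

In the plate carrée (x = Rλ, y = Rφ), meridians are true-scale (h = 1) and parallels are stretched by k = sec φ.
Areal scale = h·k = 1 × sec φ; at 71.1°, h = 1.000, k = 3.087, so h·k = 3.087.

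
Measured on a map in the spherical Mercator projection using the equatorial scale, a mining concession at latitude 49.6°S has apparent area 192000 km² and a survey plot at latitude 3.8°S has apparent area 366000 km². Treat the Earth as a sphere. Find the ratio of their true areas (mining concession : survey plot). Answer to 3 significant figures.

On Mercator the areal scale is sec²φ, so true area = apparent × cos²φ.
True area of mining concession: 192000 × cos²(49.6°) = 192000 × 0.4201 = 80650 km².
True area of survey plot: 366000 × cos²(3.8°) = 366000 × 0.9956 = 364400 km².
Ratio = 80650 / 364400 ≈ 0.221.

0.221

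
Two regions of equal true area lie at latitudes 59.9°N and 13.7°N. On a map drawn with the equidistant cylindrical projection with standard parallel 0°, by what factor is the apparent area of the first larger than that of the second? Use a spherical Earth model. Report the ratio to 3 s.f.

Plate carrée maps x = Rλ, y = Rφ. The meridian scale is h = 1 and the parallel scale is k = 1/cos φ = sec φ.
Areal scale at 59.9°: h·k = 1.000 × 1.994 = 1.994.
Areal scale at 13.7°: h·k = 1.000 × 1.029 = 1.029.
Ratio = 1.994/1.029 ≈ 1.94.

1.94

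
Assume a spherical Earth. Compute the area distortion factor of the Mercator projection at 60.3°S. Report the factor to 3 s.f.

For Mercator, h = k = sec φ (a conformal cylindrical projection has a single point scale, 1/cos φ).
Areal scale = k² = sec²φ = 1/cos²(60.3°) = 1/0.4955² = 4.074.

4.07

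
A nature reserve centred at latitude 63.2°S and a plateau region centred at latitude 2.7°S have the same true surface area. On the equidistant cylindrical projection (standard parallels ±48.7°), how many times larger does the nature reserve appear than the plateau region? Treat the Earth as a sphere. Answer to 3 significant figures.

2.22

The equidistant cylindrical projection with φ₀ = 48.7° has h = 1 (meridians true) and k = cos φ₀ / cos φ along parallels.
Areal scale at 63.2°: h·k = 1.000 × 1.464 = 1.464.
Areal scale at 2.7°: h·k = 1.000 × 0.6607 = 0.6607.
Ratio = 1.464/0.6607 ≈ 2.22.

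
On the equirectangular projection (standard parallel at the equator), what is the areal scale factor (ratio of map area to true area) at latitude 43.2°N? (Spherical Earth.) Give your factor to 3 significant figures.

1.37

For the equirectangular projection with φ₀ = 0 (plate carrée), h = 1 along meridians and k = sec φ along parallels.
Areal scale = h·k = 1 × sec φ; at 43.2°, h = 1.000, k = 1.372, so h·k = 1.372.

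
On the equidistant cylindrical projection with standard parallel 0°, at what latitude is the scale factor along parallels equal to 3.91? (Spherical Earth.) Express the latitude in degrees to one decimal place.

Plate carrée: h = 1, k = sec φ along parallels.
sec φ = 3.91  ⇒  cos φ = 0.2558  ⇒  φ ≈ 75.2°.

75.2°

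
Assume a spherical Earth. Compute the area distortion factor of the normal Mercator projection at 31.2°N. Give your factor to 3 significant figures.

The Mercator projection is conformal; its linear scale factor is the same in every direction and equals sec φ = 1/cos φ.
Areal scale = k² = sec²φ = 1/cos²(31.2°) = 1/0.8554² = 1.367.

1.37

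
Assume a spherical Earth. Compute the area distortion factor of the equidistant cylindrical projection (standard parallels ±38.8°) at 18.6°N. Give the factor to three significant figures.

0.822

In the equirectangular projection with standard parallel φ₀ = 38.8° (x = Rλ cos φ₀, y = Rφ), meridians are true-scale (h = 1) and the parallel scale is k = cos φ₀ / cos φ.
Areal scale = h·k = 1 × cos φ₀ / cos φ; at 18.6°, h = 1.000, k = 0.8223, so h·k = 0.8223.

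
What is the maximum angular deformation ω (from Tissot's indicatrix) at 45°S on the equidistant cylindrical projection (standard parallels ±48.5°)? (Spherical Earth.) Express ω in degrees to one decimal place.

3.7°

With standard parallel φ₀ = 48.5°, the equirectangular projection gives x = Rλ cos φ₀, y = Rφ, so h = 1 and k = cos 48.5° / cos φ.
At 45°: h = 1.000, k = 0.9371; principal scales a = 1.000, b = 0.9371.
sin(ω/2) = (a − b)/(a + b) = 0.06291/1.937 = 0.03248, so ω = 2 arcsin(0.03248) ≈ 3.7°.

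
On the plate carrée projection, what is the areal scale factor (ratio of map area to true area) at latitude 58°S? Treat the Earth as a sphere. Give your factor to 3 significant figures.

In the plate carrée (x = Rλ, y = Rφ), meridians are true-scale (h = 1) and parallels are stretched by k = sec φ.
Areal scale = h·k = 1 × sec φ; at 58°, h = 1.000, k = 1.887, so h·k = 1.887.

1.89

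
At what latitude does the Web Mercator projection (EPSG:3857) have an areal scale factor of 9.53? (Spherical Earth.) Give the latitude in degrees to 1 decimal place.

Mercator areal scale is sec²φ.
sec²φ = 9.53  ⇒  cos²φ = 0.1049  ⇒  cos φ = 0.3239.
φ = arccos(0.3239) ≈ 71.1°.

71.1°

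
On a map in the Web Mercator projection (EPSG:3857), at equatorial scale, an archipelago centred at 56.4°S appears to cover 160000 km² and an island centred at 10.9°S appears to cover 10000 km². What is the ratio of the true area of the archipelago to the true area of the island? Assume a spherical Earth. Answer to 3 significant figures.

Since Mercator area scale is 1/cos²φ, the true area equals the apparent area multiplied by cos²φ.
True area of archipelago: 160000 × cos²(56.4°) = 160000 × 0.3062 = 49000 km².
True area of island: 10000 × cos²(10.9°) = 10000 × 0.9642 = 9642 km².
Ratio = 49000 / 9642 ≈ 5.08.

5.08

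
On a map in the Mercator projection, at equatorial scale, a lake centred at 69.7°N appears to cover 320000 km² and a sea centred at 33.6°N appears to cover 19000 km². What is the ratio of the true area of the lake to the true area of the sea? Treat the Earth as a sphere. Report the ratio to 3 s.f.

2.92

Mercator's areal exaggeration is sec²φ; hence true area = (apparent area) · cos²φ.
True area of lake: 320000 × cos²(69.7°) = 320000 × 0.1204 = 38520 km².
True area of sea: 19000 × cos²(33.6°) = 19000 × 0.6938 = 13180 km².
Ratio = 38520 / 13180 ≈ 2.92.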